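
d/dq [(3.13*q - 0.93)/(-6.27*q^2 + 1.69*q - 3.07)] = (19.6251*q^2 - 11.6622*q - 8.0374)/(39.3129*q^4 - 21.1926*q^3 + 41.3539*q^2 - 10.3766*q + 9.4249)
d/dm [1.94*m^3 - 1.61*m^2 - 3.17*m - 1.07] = 5.82*m^2 - 3.22*m - 3.17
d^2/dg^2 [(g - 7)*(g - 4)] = 2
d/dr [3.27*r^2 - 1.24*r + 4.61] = 6.54*r - 1.24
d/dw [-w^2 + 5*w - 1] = 5 - 2*w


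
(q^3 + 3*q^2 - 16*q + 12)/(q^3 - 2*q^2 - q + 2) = (q + 6)/(q + 1)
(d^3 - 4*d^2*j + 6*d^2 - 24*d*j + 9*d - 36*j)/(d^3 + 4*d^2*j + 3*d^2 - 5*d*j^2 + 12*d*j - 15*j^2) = (d^2 - 4*d*j + 3*d - 12*j)/(d^2 + 4*d*j - 5*j^2)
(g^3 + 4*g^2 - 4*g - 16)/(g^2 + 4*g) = g - 4/g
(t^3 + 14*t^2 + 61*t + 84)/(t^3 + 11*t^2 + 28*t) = (t + 3)/t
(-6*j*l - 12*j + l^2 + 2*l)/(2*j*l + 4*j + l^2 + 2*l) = (-6*j + l)/(2*j + l)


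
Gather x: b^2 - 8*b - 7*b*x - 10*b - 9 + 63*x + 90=b^2 - 18*b + x*(63 - 7*b) + 81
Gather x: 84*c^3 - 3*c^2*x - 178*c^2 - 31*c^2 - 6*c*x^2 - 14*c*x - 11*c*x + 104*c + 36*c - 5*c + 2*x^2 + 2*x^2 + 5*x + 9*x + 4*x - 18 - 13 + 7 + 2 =84*c^3 - 209*c^2 + 135*c + x^2*(4 - 6*c) + x*(-3*c^2 - 25*c + 18) - 22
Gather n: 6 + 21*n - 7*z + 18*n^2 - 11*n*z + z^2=18*n^2 + n*(21 - 11*z) + z^2 - 7*z + 6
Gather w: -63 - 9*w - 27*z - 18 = -9*w - 27*z - 81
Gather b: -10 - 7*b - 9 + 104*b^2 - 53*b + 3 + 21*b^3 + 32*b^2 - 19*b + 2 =21*b^3 + 136*b^2 - 79*b - 14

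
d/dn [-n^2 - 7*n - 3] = -2*n - 7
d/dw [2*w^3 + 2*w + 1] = 6*w^2 + 2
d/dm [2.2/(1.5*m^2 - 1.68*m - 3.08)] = (3.696 - 6.6*m)/(-1.5*m^2 + 1.68*m + 3.08)^2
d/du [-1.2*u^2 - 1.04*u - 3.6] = -2.4*u - 1.04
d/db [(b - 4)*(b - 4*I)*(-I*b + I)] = -3*I*b^2 - b*(8 - 10*I) + 20 - 4*I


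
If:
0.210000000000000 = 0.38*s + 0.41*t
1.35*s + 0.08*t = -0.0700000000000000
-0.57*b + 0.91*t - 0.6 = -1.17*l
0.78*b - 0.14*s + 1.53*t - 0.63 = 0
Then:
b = -0.37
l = -0.13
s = -0.09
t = 0.59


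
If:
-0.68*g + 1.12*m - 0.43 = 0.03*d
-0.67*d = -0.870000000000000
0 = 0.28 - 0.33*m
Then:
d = 1.30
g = 0.71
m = 0.85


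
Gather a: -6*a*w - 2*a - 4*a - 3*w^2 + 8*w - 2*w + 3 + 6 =a*(-6*w - 6) - 3*w^2 + 6*w + 9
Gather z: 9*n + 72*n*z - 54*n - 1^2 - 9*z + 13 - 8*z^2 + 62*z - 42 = -45*n - 8*z^2 + z*(72*n + 53) - 30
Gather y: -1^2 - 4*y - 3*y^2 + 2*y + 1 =-3*y^2 - 2*y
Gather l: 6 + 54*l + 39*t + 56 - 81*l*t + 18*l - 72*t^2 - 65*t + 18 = l*(72 - 81*t) - 72*t^2 - 26*t + 80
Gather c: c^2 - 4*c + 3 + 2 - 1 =c^2 - 4*c + 4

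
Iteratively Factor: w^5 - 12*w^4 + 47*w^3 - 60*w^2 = (w)*(w^4 - 12*w^3 + 47*w^2 - 60*w) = w*(w - 3)*(w^3 - 9*w^2 + 20*w) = w*(w - 5)*(w - 3)*(w^2 - 4*w) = w^2*(w - 5)*(w - 3)*(w - 4)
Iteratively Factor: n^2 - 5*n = (n - 5)*(n)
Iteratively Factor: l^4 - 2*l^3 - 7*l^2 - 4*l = (l - 4)*(l^3 + 2*l^2 + l) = (l - 4)*(l + 1)*(l^2 + l) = l*(l - 4)*(l + 1)*(l + 1)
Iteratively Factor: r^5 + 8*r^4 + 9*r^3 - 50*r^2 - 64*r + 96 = (r + 4)*(r^4 + 4*r^3 - 7*r^2 - 22*r + 24) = (r + 4)^2*(r^3 - 7*r + 6) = (r + 3)*(r + 4)^2*(r^2 - 3*r + 2) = (r - 1)*(r + 3)*(r + 4)^2*(r - 2)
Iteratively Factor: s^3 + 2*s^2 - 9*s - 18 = (s - 3)*(s^2 + 5*s + 6) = (s - 3)*(s + 2)*(s + 3)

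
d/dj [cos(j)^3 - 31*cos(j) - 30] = (31 - 3*cos(j)^2)*sin(j)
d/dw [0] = 0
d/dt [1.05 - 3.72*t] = -3.72000000000000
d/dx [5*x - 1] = 5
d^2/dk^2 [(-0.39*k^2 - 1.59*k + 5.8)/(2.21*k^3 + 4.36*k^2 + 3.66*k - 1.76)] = (-3.809598*k^6 - 46.594314*k^5 + 266.93706*k^4 + 850.664612*k^3 + 850.847568*k^2 + 617.476416*k + 221.502304)/(10.793861*k^9 + 63.884028*k^8 + 179.661066*k^7 + 268.691584*k^6 + 195.7863*k^5 - 10.571856*k^4 - 98.947272*k^3 - 30.21216*k^2 + 34.011648*k - 5.451776)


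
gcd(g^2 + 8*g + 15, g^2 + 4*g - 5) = g + 5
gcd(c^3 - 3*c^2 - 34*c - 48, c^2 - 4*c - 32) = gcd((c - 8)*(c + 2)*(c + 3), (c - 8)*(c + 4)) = c - 8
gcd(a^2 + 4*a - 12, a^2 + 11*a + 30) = a + 6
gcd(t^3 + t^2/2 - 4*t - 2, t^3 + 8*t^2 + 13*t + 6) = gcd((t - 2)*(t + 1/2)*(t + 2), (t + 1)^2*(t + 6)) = 1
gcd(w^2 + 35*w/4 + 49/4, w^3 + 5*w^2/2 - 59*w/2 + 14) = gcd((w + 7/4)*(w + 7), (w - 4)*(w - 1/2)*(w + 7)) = w + 7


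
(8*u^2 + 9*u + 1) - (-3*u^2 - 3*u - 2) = 11*u^2 + 12*u + 3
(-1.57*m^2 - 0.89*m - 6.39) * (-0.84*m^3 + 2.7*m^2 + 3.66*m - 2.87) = 1.3188*m^5 - 3.4914*m^4 - 2.7816*m^3 - 16.0045*m^2 - 20.8331*m + 18.3393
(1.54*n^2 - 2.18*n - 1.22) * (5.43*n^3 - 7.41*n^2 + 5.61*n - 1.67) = 8.3622*n^5 - 23.2488*n^4 + 18.1686*n^3 - 5.7614*n^2 - 3.2036*n + 2.0374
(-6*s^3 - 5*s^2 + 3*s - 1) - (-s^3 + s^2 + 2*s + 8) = -5*s^3 - 6*s^2 + s - 9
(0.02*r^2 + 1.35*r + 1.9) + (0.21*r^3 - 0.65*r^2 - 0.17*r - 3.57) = 0.21*r^3 - 0.63*r^2 + 1.18*r - 1.67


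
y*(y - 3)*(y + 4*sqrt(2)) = y^3 - 3*y^2 + 4*sqrt(2)*y^2 - 12*sqrt(2)*y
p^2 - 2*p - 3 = (p - 3)*(p + 1)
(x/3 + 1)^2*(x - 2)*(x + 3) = x^4/9 + 7*x^3/9 + x^2 - 3*x - 6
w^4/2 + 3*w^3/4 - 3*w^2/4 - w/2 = w*(w/2 + 1/4)*(w - 1)*(w + 2)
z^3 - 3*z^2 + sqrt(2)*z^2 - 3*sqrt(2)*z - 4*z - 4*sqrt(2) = (z - 4)*(z + 1)*(z + sqrt(2))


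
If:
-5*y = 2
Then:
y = -2/5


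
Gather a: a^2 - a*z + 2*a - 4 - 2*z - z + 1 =a^2 + a*(2 - z) - 3*z - 3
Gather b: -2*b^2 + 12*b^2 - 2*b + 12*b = 10*b^2 + 10*b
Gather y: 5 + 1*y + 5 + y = 2*y + 10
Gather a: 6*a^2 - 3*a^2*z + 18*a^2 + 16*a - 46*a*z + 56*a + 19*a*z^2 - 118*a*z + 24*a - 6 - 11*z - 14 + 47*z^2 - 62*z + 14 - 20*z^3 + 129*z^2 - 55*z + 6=a^2*(24 - 3*z) + a*(19*z^2 - 164*z + 96) - 20*z^3 + 176*z^2 - 128*z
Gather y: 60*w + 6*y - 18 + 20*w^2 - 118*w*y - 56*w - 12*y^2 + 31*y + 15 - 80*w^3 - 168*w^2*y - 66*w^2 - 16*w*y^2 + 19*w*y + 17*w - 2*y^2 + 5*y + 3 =-80*w^3 - 46*w^2 + 21*w + y^2*(-16*w - 14) + y*(-168*w^2 - 99*w + 42)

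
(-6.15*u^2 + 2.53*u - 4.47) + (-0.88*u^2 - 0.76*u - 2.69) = -7.03*u^2 + 1.77*u - 7.16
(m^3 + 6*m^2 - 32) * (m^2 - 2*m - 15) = m^5 + 4*m^4 - 27*m^3 - 122*m^2 + 64*m + 480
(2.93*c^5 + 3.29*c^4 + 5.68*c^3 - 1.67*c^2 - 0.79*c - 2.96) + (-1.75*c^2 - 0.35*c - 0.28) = 2.93*c^5 + 3.29*c^4 + 5.68*c^3 - 3.42*c^2 - 1.14*c - 3.24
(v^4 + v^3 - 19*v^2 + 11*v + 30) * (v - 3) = v^5 - 2*v^4 - 22*v^3 + 68*v^2 - 3*v - 90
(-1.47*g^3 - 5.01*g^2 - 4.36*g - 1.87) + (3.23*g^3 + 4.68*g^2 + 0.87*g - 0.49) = 1.76*g^3 - 0.33*g^2 - 3.49*g - 2.36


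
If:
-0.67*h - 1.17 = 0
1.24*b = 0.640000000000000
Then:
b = 0.52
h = -1.75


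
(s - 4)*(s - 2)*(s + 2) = s^3 - 4*s^2 - 4*s + 16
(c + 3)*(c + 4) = c^2 + 7*c + 12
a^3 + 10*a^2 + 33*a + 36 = (a + 3)^2*(a + 4)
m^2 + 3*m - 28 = (m - 4)*(m + 7)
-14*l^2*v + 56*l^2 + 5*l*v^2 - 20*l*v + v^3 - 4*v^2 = (-2*l + v)*(7*l + v)*(v - 4)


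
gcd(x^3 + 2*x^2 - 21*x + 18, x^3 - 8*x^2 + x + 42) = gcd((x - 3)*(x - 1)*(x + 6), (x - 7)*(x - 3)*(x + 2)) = x - 3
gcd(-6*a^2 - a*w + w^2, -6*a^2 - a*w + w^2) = -6*a^2 - a*w + w^2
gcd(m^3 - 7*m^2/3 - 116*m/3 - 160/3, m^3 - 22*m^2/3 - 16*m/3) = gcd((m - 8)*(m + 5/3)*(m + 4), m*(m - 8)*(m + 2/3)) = m - 8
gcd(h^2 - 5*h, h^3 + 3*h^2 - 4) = 1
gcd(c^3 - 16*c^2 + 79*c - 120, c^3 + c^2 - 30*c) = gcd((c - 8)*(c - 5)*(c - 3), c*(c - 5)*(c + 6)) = c - 5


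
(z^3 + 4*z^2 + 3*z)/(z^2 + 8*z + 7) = z*(z + 3)/(z + 7)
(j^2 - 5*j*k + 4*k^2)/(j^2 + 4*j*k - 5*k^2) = (j - 4*k)/(j + 5*k)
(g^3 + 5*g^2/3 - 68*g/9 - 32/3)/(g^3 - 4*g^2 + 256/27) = 3*(g + 3)/(3*g - 8)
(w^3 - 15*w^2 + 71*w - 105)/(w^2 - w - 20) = (w^2 - 10*w + 21)/(w + 4)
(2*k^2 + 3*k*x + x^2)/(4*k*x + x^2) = (2*k^2 + 3*k*x + x^2)/(x*(4*k + x))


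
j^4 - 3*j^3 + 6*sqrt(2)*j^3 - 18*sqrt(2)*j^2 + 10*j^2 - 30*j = j*(j - 3)*(j + sqrt(2))*(j + 5*sqrt(2))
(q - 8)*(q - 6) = q^2 - 14*q + 48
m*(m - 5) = m^2 - 5*m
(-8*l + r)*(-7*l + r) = 56*l^2 - 15*l*r + r^2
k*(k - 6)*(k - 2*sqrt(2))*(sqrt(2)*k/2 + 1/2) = sqrt(2)*k^4/2 - 3*sqrt(2)*k^3 - 3*k^3/2 - sqrt(2)*k^2 + 9*k^2 + 6*sqrt(2)*k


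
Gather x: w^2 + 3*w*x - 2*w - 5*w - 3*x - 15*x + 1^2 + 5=w^2 - 7*w + x*(3*w - 18) + 6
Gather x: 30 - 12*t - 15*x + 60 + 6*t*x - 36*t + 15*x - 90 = 6*t*x - 48*t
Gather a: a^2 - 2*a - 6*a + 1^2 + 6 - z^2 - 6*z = a^2 - 8*a - z^2 - 6*z + 7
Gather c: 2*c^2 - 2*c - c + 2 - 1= 2*c^2 - 3*c + 1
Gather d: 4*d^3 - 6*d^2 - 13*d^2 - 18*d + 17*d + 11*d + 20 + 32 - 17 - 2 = 4*d^3 - 19*d^2 + 10*d + 33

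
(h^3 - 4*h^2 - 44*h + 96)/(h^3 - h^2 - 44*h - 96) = (h^2 + 4*h - 12)/(h^2 + 7*h + 12)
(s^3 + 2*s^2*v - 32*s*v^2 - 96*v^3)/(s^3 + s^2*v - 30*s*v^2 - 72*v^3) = (s + 4*v)/(s + 3*v)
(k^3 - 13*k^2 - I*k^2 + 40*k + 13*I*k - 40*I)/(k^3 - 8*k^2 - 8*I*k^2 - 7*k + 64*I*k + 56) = (k - 5)/(k - 7*I)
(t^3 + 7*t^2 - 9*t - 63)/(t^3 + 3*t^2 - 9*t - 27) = (t + 7)/(t + 3)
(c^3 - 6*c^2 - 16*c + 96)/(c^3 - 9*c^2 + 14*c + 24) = (c + 4)/(c + 1)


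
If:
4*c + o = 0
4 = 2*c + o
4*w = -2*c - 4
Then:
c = -2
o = 8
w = 0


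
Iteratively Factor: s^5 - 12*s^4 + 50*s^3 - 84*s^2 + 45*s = (s)*(s^4 - 12*s^3 + 50*s^2 - 84*s + 45) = s*(s - 5)*(s^3 - 7*s^2 + 15*s - 9) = s*(s - 5)*(s - 3)*(s^2 - 4*s + 3) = s*(s - 5)*(s - 3)*(s - 1)*(s - 3)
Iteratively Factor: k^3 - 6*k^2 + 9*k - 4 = (k - 1)*(k^2 - 5*k + 4) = (k - 1)^2*(k - 4)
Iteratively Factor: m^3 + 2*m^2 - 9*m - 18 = (m + 2)*(m^2 - 9) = (m - 3)*(m + 2)*(m + 3)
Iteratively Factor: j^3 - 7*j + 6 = (j - 2)*(j^2 + 2*j - 3) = (j - 2)*(j + 3)*(j - 1)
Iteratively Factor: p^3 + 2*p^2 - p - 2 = (p + 1)*(p^2 + p - 2) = (p + 1)*(p + 2)*(p - 1)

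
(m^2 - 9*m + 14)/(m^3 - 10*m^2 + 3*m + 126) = (m - 2)/(m^2 - 3*m - 18)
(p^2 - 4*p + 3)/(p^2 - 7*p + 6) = (p - 3)/(p - 6)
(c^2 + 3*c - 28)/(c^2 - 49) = (c - 4)/(c - 7)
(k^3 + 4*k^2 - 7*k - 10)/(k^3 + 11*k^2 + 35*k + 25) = (k - 2)/(k + 5)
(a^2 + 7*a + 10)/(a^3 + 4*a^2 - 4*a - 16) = (a + 5)/(a^2 + 2*a - 8)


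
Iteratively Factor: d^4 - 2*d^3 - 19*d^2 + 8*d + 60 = (d - 5)*(d^3 + 3*d^2 - 4*d - 12) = (d - 5)*(d + 2)*(d^2 + d - 6) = (d - 5)*(d - 2)*(d + 2)*(d + 3)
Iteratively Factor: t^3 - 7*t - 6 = (t + 2)*(t^2 - 2*t - 3) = (t - 3)*(t + 2)*(t + 1)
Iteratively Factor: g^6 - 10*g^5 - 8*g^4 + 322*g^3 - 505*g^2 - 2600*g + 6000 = (g + 4)*(g^5 - 14*g^4 + 48*g^3 + 130*g^2 - 1025*g + 1500) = (g + 4)^2*(g^4 - 18*g^3 + 120*g^2 - 350*g + 375) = (g - 3)*(g + 4)^2*(g^3 - 15*g^2 + 75*g - 125) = (g - 5)*(g - 3)*(g + 4)^2*(g^2 - 10*g + 25) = (g - 5)^2*(g - 3)*(g + 4)^2*(g - 5)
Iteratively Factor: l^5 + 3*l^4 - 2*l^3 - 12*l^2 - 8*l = (l + 2)*(l^4 + l^3 - 4*l^2 - 4*l) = (l + 1)*(l + 2)*(l^3 - 4*l) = (l - 2)*(l + 1)*(l + 2)*(l^2 + 2*l) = l*(l - 2)*(l + 1)*(l + 2)*(l + 2)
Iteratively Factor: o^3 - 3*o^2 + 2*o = (o)*(o^2 - 3*o + 2) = o*(o - 2)*(o - 1)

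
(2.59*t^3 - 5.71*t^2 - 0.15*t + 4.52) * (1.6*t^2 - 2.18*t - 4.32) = 4.144*t^5 - 14.7822*t^4 + 1.019*t^3 + 32.2262*t^2 - 9.2056*t - 19.5264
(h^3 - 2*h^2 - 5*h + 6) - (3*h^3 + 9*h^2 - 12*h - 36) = -2*h^3 - 11*h^2 + 7*h + 42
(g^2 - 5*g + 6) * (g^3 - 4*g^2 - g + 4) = g^5 - 9*g^4 + 25*g^3 - 15*g^2 - 26*g + 24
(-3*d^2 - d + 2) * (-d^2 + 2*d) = 3*d^4 - 5*d^3 - 4*d^2 + 4*d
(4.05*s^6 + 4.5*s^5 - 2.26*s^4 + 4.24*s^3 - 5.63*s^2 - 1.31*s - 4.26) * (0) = 0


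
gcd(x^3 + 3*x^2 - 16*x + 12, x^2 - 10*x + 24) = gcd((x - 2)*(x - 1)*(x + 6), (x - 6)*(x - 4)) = 1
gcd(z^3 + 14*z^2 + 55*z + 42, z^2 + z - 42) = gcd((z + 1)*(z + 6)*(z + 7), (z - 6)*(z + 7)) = z + 7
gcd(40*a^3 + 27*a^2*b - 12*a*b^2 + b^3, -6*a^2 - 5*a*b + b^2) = a + b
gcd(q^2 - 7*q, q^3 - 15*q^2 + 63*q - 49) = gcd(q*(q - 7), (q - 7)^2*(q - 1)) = q - 7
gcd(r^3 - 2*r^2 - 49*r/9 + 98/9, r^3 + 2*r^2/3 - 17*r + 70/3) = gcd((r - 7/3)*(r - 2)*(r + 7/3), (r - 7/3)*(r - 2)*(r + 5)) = r^2 - 13*r/3 + 14/3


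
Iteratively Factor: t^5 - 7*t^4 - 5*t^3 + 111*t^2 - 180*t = (t - 3)*(t^4 - 4*t^3 - 17*t^2 + 60*t) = (t - 3)*(t + 4)*(t^3 - 8*t^2 + 15*t) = (t - 3)^2*(t + 4)*(t^2 - 5*t) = (t - 5)*(t - 3)^2*(t + 4)*(t)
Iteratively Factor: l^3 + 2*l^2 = (l)*(l^2 + 2*l) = l^2*(l + 2)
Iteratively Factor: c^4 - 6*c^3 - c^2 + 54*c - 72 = (c - 2)*(c^3 - 4*c^2 - 9*c + 36) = (c - 4)*(c - 2)*(c^2 - 9) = (c - 4)*(c - 2)*(c + 3)*(c - 3)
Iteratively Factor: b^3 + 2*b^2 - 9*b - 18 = (b + 3)*(b^2 - b - 6) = (b - 3)*(b + 3)*(b + 2)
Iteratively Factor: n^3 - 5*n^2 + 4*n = (n - 4)*(n^2 - n) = n*(n - 4)*(n - 1)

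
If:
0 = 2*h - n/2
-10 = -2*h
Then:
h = 5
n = 20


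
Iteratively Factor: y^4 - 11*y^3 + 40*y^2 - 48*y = (y - 4)*(y^3 - 7*y^2 + 12*y) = y*(y - 4)*(y^2 - 7*y + 12) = y*(y - 4)^2*(y - 3)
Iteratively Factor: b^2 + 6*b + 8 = (b + 4)*(b + 2)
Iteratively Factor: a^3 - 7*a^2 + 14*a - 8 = (a - 4)*(a^2 - 3*a + 2) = (a - 4)*(a - 1)*(a - 2)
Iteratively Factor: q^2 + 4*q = (q + 4)*(q)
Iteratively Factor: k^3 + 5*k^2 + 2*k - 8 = (k + 4)*(k^2 + k - 2) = (k + 2)*(k + 4)*(k - 1)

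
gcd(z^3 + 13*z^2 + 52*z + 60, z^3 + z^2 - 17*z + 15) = z + 5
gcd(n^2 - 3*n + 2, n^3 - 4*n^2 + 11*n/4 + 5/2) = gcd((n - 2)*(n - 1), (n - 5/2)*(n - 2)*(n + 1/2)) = n - 2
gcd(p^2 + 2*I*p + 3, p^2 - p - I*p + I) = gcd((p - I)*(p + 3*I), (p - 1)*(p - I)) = p - I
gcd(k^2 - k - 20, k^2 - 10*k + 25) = k - 5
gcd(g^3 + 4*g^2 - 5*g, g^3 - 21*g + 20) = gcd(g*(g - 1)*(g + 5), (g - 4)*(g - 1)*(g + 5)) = g^2 + 4*g - 5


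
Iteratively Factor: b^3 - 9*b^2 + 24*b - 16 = (b - 4)*(b^2 - 5*b + 4) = (b - 4)^2*(b - 1)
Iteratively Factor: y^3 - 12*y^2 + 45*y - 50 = (y - 5)*(y^2 - 7*y + 10) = (y - 5)^2*(y - 2)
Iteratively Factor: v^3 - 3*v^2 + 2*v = (v)*(v^2 - 3*v + 2) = v*(v - 1)*(v - 2)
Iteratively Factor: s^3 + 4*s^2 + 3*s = (s + 1)*(s^2 + 3*s) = (s + 1)*(s + 3)*(s)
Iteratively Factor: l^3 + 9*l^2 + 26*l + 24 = (l + 4)*(l^2 + 5*l + 6) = (l + 3)*(l + 4)*(l + 2)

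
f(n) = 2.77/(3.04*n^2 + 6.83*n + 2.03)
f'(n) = 2.77*(-6.08*n - 6.83)/(3.04*n^2 + 6.83*n + 2.03)^2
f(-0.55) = -3.43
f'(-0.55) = -14.83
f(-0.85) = -1.75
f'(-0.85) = -1.85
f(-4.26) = 0.10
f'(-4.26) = 0.07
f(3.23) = 0.05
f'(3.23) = -0.02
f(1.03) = 0.23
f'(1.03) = -0.24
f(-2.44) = 0.80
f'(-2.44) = 1.85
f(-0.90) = -1.67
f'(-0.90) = -1.37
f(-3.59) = 0.17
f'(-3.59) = 0.15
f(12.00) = 0.01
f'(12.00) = -0.00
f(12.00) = 0.01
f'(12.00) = -0.00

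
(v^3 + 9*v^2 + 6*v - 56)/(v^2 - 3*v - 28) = (v^2 + 5*v - 14)/(v - 7)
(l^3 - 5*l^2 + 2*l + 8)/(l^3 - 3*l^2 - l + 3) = (l^2 - 6*l + 8)/(l^2 - 4*l + 3)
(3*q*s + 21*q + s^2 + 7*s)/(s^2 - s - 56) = (3*q + s)/(s - 8)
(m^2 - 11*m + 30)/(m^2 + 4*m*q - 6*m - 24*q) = (m - 5)/(m + 4*q)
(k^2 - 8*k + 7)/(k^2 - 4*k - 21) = (k - 1)/(k + 3)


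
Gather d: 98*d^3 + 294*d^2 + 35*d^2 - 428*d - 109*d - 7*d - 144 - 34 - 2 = 98*d^3 + 329*d^2 - 544*d - 180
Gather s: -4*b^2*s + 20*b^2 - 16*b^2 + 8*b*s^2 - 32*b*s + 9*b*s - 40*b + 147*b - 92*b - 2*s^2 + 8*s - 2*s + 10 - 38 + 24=4*b^2 + 15*b + s^2*(8*b - 2) + s*(-4*b^2 - 23*b + 6) - 4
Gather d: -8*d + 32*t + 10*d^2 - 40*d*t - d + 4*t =10*d^2 + d*(-40*t - 9) + 36*t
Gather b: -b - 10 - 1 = -b - 11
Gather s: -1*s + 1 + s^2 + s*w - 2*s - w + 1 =s^2 + s*(w - 3) - w + 2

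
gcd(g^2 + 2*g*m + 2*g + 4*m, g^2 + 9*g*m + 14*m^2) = g + 2*m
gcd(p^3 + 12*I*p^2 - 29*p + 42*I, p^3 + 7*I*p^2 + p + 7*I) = p^2 + 6*I*p + 7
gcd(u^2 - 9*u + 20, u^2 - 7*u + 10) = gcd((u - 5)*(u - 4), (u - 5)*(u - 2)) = u - 5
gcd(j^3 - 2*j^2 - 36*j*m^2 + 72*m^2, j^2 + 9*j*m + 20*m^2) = 1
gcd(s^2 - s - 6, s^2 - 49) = 1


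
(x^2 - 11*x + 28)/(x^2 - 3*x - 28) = (x - 4)/(x + 4)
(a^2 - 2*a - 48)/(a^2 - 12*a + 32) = (a + 6)/(a - 4)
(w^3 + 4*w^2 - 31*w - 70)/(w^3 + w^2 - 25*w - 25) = (w^2 + 9*w + 14)/(w^2 + 6*w + 5)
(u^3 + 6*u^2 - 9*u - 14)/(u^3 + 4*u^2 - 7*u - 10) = (u + 7)/(u + 5)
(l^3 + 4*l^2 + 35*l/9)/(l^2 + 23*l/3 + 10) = l*(3*l + 7)/(3*(l + 6))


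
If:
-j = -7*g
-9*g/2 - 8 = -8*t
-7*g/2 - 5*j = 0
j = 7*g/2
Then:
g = 0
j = 0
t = 1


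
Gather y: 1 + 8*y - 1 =8*y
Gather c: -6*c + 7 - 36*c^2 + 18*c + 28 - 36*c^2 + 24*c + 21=-72*c^2 + 36*c + 56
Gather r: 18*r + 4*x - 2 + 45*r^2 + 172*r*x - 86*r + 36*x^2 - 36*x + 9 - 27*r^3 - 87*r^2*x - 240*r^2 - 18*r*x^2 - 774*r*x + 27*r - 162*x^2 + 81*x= -27*r^3 + r^2*(-87*x - 195) + r*(-18*x^2 - 602*x - 41) - 126*x^2 + 49*x + 7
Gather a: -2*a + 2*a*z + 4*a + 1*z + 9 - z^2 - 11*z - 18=a*(2*z + 2) - z^2 - 10*z - 9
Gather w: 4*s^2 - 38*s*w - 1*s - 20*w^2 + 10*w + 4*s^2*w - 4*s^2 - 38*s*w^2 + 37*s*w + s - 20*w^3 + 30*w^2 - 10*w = -20*w^3 + w^2*(10 - 38*s) + w*(4*s^2 - s)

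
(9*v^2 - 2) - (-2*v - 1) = 9*v^2 + 2*v - 1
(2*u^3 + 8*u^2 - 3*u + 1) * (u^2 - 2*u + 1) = 2*u^5 + 4*u^4 - 17*u^3 + 15*u^2 - 5*u + 1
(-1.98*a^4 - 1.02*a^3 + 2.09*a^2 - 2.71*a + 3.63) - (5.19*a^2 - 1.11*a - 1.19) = -1.98*a^4 - 1.02*a^3 - 3.1*a^2 - 1.6*a + 4.82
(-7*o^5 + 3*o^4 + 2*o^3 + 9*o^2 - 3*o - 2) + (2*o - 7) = -7*o^5 + 3*o^4 + 2*o^3 + 9*o^2 - o - 9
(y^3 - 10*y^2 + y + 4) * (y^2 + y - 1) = y^5 - 9*y^4 - 10*y^3 + 15*y^2 + 3*y - 4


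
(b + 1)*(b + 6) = b^2 + 7*b + 6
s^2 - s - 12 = (s - 4)*(s + 3)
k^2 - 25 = (k - 5)*(k + 5)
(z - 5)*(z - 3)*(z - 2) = z^3 - 10*z^2 + 31*z - 30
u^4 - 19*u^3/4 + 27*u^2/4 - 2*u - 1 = (u - 2)^2*(u - 1)*(u + 1/4)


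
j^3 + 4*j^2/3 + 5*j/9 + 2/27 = (j + 1/3)^2*(j + 2/3)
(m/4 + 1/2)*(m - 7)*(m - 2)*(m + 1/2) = m^4/4 - 13*m^3/8 - 15*m^2/8 + 13*m/2 + 7/2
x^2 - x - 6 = (x - 3)*(x + 2)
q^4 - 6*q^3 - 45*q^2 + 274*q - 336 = (q - 8)*(q - 3)*(q - 2)*(q + 7)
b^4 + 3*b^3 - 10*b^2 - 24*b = b*(b - 3)*(b + 2)*(b + 4)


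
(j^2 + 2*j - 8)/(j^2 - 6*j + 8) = (j + 4)/(j - 4)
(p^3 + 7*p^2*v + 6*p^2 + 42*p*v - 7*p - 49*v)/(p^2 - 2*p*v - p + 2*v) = (p^2 + 7*p*v + 7*p + 49*v)/(p - 2*v)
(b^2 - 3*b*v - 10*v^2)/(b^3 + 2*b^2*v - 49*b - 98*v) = (b - 5*v)/(b^2 - 49)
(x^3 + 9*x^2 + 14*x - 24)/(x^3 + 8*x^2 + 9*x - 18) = (x + 4)/(x + 3)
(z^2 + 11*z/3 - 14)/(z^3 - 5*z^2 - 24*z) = (-z^2 - 11*z/3 + 14)/(z*(-z^2 + 5*z + 24))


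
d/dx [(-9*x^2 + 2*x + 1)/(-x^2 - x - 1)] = (11*x^2 + 20*x - 1)/(x^4 + 2*x^3 + 3*x^2 + 2*x + 1)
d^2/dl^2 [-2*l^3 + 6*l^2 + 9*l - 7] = 12 - 12*l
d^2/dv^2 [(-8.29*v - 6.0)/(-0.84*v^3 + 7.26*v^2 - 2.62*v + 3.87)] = (35.096544*v^5 - 252.531216*v^4 + 251.956344*v^3 + 2300.091984*v^2 - 1965.239388*v - 86.670348)/(0.592704*v^9 - 15.367968*v^8 + 138.369168*v^7 - 486.71604*v^6 + 573.184872*v^5 - 812.544444*v^4 + 497.39878*v^3 - 405.892566*v^2 + 117.718434*v - 57.960603)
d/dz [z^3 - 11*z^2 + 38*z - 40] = 3*z^2 - 22*z + 38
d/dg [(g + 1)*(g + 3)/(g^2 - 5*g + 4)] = (-9*g^2 + 2*g + 31)/(g^4 - 10*g^3 + 33*g^2 - 40*g + 16)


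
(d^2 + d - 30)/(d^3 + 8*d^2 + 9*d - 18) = (d - 5)/(d^2 + 2*d - 3)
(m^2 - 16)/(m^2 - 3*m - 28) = (m - 4)/(m - 7)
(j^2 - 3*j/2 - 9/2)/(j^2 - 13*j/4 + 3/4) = 2*(2*j + 3)/(4*j - 1)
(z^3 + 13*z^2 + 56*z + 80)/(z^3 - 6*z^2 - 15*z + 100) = (z^2 + 9*z + 20)/(z^2 - 10*z + 25)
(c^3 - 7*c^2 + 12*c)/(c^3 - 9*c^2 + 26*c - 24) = c/(c - 2)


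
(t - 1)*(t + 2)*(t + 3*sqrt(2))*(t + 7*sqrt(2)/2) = t^4 + t^3 + 13*sqrt(2)*t^3/2 + 13*sqrt(2)*t^2/2 + 19*t^2 - 13*sqrt(2)*t + 21*t - 42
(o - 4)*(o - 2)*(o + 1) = o^3 - 5*o^2 + 2*o + 8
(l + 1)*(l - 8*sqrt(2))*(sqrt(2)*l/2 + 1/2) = sqrt(2)*l^3/2 - 15*l^2/2 + sqrt(2)*l^2/2 - 15*l/2 - 4*sqrt(2)*l - 4*sqrt(2)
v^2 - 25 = (v - 5)*(v + 5)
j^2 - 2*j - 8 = (j - 4)*(j + 2)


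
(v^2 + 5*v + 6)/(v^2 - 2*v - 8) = (v + 3)/(v - 4)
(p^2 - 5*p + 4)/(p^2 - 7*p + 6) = (p - 4)/(p - 6)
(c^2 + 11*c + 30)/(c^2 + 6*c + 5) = (c + 6)/(c + 1)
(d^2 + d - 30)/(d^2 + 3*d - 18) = (d - 5)/(d - 3)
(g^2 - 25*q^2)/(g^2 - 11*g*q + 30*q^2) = (-g - 5*q)/(-g + 6*q)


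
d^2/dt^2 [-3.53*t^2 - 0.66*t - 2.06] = -7.06000000000000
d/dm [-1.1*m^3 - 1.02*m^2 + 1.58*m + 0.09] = -3.3*m^2 - 2.04*m + 1.58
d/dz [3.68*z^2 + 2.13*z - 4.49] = 7.36*z + 2.13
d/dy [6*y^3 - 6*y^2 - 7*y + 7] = 18*y^2 - 12*y - 7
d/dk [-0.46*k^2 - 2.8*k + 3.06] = -0.92*k - 2.8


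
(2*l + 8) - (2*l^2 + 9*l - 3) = -2*l^2 - 7*l + 11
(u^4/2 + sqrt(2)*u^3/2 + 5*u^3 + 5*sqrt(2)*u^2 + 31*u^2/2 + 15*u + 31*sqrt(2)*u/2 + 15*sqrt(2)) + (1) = u^4/2 + sqrt(2)*u^3/2 + 5*u^3 + 5*sqrt(2)*u^2 + 31*u^2/2 + 15*u + 31*sqrt(2)*u/2 + 1 + 15*sqrt(2)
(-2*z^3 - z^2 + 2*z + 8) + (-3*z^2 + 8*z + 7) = -2*z^3 - 4*z^2 + 10*z + 15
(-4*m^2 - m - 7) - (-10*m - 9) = -4*m^2 + 9*m + 2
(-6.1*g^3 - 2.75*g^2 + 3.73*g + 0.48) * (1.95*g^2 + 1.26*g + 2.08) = -11.895*g^5 - 13.0485*g^4 - 8.8795*g^3 - 0.0842000000000009*g^2 + 8.3632*g + 0.9984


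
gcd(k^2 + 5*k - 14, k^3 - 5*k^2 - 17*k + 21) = 1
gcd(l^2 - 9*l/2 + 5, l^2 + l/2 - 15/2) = l - 5/2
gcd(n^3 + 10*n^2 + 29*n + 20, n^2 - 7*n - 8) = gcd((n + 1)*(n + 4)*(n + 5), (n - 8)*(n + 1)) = n + 1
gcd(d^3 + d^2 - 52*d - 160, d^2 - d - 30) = d + 5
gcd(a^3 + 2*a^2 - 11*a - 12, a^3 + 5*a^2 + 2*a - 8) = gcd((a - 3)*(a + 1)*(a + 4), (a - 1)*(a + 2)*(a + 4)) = a + 4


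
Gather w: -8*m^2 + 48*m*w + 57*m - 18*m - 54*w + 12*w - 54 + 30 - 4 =-8*m^2 + 39*m + w*(48*m - 42) - 28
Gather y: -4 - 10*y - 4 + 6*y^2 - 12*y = 6*y^2 - 22*y - 8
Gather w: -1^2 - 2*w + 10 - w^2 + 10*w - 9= -w^2 + 8*w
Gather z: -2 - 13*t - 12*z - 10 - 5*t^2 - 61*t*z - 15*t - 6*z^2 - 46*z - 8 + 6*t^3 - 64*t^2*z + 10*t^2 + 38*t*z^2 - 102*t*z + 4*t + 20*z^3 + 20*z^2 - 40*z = 6*t^3 + 5*t^2 - 24*t + 20*z^3 + z^2*(38*t + 14) + z*(-64*t^2 - 163*t - 98) - 20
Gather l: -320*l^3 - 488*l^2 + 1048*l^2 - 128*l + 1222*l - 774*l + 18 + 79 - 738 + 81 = -320*l^3 + 560*l^2 + 320*l - 560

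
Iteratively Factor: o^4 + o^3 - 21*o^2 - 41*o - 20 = (o - 5)*(o^3 + 6*o^2 + 9*o + 4) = (o - 5)*(o + 1)*(o^2 + 5*o + 4) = (o - 5)*(o + 1)^2*(o + 4)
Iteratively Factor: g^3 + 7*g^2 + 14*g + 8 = (g + 2)*(g^2 + 5*g + 4) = (g + 1)*(g + 2)*(g + 4)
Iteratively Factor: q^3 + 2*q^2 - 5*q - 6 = (q - 2)*(q^2 + 4*q + 3) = (q - 2)*(q + 3)*(q + 1)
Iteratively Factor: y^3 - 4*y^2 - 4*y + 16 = (y - 2)*(y^2 - 2*y - 8) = (y - 4)*(y - 2)*(y + 2)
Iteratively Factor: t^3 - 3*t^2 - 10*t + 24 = (t - 4)*(t^2 + t - 6) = (t - 4)*(t + 3)*(t - 2)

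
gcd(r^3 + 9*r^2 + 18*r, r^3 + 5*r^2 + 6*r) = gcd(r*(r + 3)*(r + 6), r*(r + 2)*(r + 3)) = r^2 + 3*r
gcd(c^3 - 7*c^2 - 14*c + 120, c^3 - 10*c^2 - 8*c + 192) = c^2 - 2*c - 24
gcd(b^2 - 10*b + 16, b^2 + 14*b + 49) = 1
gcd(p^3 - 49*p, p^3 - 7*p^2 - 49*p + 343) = p^2 - 49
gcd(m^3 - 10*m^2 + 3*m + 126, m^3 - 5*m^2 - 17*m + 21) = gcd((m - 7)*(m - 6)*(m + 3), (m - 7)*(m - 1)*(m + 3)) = m^2 - 4*m - 21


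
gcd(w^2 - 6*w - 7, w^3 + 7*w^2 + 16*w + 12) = 1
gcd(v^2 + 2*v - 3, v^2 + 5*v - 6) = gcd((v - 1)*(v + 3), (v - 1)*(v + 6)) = v - 1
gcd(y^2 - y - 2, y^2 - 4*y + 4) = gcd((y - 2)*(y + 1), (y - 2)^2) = y - 2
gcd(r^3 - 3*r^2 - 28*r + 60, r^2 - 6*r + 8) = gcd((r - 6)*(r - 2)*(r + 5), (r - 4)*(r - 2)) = r - 2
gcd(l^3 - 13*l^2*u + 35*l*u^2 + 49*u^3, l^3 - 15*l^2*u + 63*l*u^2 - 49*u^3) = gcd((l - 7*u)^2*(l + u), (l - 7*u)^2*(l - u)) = l^2 - 14*l*u + 49*u^2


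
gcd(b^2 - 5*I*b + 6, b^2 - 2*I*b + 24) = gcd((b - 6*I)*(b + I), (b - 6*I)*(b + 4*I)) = b - 6*I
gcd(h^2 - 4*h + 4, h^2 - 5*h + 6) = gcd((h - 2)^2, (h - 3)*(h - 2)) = h - 2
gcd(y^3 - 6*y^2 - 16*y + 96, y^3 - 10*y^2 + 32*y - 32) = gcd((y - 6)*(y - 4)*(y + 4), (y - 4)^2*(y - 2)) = y - 4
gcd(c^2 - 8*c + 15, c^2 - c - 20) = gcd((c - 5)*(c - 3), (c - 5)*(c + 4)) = c - 5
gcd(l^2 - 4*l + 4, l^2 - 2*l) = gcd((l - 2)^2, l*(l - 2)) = l - 2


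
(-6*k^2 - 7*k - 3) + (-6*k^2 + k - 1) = -12*k^2 - 6*k - 4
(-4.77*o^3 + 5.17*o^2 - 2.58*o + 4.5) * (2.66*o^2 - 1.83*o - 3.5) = -12.6882*o^5 + 22.4813*o^4 + 0.3711*o^3 - 1.4036*o^2 + 0.795000000000002*o - 15.75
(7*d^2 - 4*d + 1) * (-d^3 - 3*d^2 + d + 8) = -7*d^5 - 17*d^4 + 18*d^3 + 49*d^2 - 31*d + 8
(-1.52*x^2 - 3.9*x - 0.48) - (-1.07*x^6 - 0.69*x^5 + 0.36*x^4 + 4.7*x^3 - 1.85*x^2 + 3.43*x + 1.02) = 1.07*x^6 + 0.69*x^5 - 0.36*x^4 - 4.7*x^3 + 0.33*x^2 - 7.33*x - 1.5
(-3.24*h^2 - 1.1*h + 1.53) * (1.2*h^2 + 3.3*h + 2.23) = -3.888*h^4 - 12.012*h^3 - 9.0192*h^2 + 2.596*h + 3.4119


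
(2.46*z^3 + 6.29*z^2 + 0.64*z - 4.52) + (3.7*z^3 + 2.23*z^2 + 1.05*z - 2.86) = 6.16*z^3 + 8.52*z^2 + 1.69*z - 7.38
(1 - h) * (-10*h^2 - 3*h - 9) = 10*h^3 - 7*h^2 + 6*h - 9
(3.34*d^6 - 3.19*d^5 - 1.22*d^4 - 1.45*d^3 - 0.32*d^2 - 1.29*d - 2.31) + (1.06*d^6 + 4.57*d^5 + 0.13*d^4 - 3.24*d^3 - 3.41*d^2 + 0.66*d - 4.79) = 4.4*d^6 + 1.38*d^5 - 1.09*d^4 - 4.69*d^3 - 3.73*d^2 - 0.63*d - 7.1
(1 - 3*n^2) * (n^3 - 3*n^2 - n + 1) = -3*n^5 + 9*n^4 + 4*n^3 - 6*n^2 - n + 1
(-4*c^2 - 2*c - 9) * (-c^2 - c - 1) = 4*c^4 + 6*c^3 + 15*c^2 + 11*c + 9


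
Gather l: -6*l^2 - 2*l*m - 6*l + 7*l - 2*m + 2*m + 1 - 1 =-6*l^2 + l*(1 - 2*m)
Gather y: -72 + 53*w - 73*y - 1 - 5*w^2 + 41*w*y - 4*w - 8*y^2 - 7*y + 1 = -5*w^2 + 49*w - 8*y^2 + y*(41*w - 80) - 72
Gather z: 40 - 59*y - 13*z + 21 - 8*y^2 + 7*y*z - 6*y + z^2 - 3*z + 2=-8*y^2 - 65*y + z^2 + z*(7*y - 16) + 63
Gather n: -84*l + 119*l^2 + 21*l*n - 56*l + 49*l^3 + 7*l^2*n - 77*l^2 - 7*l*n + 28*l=49*l^3 + 42*l^2 - 112*l + n*(7*l^2 + 14*l)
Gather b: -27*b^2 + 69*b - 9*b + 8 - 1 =-27*b^2 + 60*b + 7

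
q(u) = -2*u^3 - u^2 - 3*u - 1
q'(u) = -6*u^2 - 2*u - 3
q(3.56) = -114.59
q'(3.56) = -86.16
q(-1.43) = 7.09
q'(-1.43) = -12.41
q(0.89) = -5.87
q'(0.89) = -9.53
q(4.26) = -186.55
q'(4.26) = -120.41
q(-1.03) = 3.21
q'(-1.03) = -7.31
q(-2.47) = 30.45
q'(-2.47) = -34.67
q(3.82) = -138.54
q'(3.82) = -98.19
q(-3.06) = 56.12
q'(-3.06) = -53.06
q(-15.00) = 6569.00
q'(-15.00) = -1323.00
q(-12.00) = 3347.00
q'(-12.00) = -843.00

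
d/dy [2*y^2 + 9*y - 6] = 4*y + 9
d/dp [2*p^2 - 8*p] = 4*p - 8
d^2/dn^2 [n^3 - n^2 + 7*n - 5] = 6*n - 2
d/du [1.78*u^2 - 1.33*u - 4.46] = 3.56*u - 1.33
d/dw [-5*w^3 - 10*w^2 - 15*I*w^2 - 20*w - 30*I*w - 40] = -15*w^2 - w*(20 + 30*I) - 20 - 30*I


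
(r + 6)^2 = r^2 + 12*r + 36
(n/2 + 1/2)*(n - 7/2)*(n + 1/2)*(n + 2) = n^4/2 - 35*n^2/8 - 45*n/8 - 7/4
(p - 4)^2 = p^2 - 8*p + 16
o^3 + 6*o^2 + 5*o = o*(o + 1)*(o + 5)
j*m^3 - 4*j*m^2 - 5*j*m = m*(m - 5)*(j*m + j)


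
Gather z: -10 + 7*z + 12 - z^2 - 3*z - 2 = -z^2 + 4*z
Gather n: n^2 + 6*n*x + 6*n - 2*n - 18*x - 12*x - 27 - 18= n^2 + n*(6*x + 4) - 30*x - 45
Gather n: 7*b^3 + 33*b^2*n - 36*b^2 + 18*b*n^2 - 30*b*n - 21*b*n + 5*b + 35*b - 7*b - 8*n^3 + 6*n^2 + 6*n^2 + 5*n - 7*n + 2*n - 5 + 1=7*b^3 - 36*b^2 + 33*b - 8*n^3 + n^2*(18*b + 12) + n*(33*b^2 - 51*b) - 4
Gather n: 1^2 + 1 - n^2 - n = -n^2 - n + 2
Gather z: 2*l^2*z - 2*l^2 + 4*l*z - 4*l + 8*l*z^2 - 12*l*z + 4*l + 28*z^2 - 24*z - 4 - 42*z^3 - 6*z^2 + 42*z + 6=-2*l^2 - 42*z^3 + z^2*(8*l + 22) + z*(2*l^2 - 8*l + 18) + 2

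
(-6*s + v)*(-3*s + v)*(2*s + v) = 36*s^3 - 7*s*v^2 + v^3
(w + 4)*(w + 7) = w^2 + 11*w + 28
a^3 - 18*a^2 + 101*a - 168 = (a - 8)*(a - 7)*(a - 3)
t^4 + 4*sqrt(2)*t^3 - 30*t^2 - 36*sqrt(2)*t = t*(t - 3*sqrt(2))*(t + sqrt(2))*(t + 6*sqrt(2))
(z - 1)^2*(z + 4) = z^3 + 2*z^2 - 7*z + 4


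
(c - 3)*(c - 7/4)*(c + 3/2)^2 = c^4 - 7*c^3/4 - 27*c^2/4 + 81*c/16 + 189/16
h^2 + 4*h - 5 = (h - 1)*(h + 5)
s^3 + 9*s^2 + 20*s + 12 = (s + 1)*(s + 2)*(s + 6)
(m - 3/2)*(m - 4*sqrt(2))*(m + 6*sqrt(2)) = m^3 - 3*m^2/2 + 2*sqrt(2)*m^2 - 48*m - 3*sqrt(2)*m + 72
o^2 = o^2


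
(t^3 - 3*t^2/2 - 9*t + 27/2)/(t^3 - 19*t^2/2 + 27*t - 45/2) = (t + 3)/(t - 5)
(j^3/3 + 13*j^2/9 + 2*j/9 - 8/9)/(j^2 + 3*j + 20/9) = (3*j^3 + 13*j^2 + 2*j - 8)/(9*j^2 + 27*j + 20)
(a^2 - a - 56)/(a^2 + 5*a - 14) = (a - 8)/(a - 2)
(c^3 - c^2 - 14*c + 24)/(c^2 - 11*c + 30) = (c^3 - c^2 - 14*c + 24)/(c^2 - 11*c + 30)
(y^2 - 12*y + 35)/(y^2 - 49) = (y - 5)/(y + 7)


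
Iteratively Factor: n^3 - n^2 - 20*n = (n)*(n^2 - n - 20) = n*(n + 4)*(n - 5)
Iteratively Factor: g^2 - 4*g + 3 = (g - 3)*(g - 1)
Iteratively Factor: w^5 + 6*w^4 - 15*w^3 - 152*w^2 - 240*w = (w + 4)*(w^4 + 2*w^3 - 23*w^2 - 60*w) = (w + 3)*(w + 4)*(w^3 - w^2 - 20*w) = w*(w + 3)*(w + 4)*(w^2 - w - 20) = w*(w + 3)*(w + 4)^2*(w - 5)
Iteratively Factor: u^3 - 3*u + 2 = (u + 2)*(u^2 - 2*u + 1) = (u - 1)*(u + 2)*(u - 1)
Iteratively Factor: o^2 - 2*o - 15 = (o - 5)*(o + 3)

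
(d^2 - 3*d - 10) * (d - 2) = d^3 - 5*d^2 - 4*d + 20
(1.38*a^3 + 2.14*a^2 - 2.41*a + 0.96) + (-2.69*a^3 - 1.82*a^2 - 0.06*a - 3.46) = -1.31*a^3 + 0.32*a^2 - 2.47*a - 2.5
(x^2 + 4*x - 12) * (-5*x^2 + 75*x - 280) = -5*x^4 + 55*x^3 + 80*x^2 - 2020*x + 3360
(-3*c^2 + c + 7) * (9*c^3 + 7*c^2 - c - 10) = -27*c^5 - 12*c^4 + 73*c^3 + 78*c^2 - 17*c - 70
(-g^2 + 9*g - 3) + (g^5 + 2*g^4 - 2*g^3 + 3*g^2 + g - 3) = g^5 + 2*g^4 - 2*g^3 + 2*g^2 + 10*g - 6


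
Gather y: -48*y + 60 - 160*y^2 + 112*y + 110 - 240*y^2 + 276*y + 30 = -400*y^2 + 340*y + 200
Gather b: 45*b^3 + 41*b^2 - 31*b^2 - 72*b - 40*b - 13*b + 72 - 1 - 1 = 45*b^3 + 10*b^2 - 125*b + 70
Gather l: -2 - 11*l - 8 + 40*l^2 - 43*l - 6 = 40*l^2 - 54*l - 16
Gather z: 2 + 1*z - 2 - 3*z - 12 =-2*z - 12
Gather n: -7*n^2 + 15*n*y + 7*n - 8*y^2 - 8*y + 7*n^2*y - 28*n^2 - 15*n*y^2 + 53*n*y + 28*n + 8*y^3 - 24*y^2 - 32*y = n^2*(7*y - 35) + n*(-15*y^2 + 68*y + 35) + 8*y^3 - 32*y^2 - 40*y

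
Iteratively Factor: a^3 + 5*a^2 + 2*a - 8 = (a - 1)*(a^2 + 6*a + 8) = (a - 1)*(a + 2)*(a + 4)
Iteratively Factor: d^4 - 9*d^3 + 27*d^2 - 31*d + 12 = (d - 3)*(d^3 - 6*d^2 + 9*d - 4) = (d - 3)*(d - 1)*(d^2 - 5*d + 4) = (d - 4)*(d - 3)*(d - 1)*(d - 1)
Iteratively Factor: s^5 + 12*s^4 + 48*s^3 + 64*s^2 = (s)*(s^4 + 12*s^3 + 48*s^2 + 64*s) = s*(s + 4)*(s^3 + 8*s^2 + 16*s) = s*(s + 4)^2*(s^2 + 4*s) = s*(s + 4)^3*(s)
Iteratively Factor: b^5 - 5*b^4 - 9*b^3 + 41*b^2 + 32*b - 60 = (b - 3)*(b^4 - 2*b^3 - 15*b^2 - 4*b + 20) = (b - 3)*(b - 1)*(b^3 - b^2 - 16*b - 20) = (b - 5)*(b - 3)*(b - 1)*(b^2 + 4*b + 4) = (b - 5)*(b - 3)*(b - 1)*(b + 2)*(b + 2)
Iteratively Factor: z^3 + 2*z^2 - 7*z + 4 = (z - 1)*(z^2 + 3*z - 4) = (z - 1)^2*(z + 4)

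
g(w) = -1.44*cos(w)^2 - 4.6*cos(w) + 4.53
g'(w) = 2.88*sin(w)*cos(w) + 4.6*sin(w)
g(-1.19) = 2.62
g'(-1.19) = -5.26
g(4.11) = 6.67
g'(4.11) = -2.45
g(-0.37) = -1.01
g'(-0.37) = -2.63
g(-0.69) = 0.13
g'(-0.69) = -4.34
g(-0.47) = -0.72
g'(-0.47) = -3.25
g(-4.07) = 6.77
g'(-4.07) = 2.30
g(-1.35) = 3.45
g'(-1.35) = -5.10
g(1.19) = 2.62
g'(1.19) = 5.26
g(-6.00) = -1.21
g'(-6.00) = 2.06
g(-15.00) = 7.19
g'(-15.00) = -1.57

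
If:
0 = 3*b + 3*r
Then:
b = -r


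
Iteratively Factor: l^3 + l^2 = (l)*(l^2 + l) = l*(l + 1)*(l)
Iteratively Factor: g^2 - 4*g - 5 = (g + 1)*(g - 5)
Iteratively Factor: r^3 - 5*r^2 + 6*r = (r - 3)*(r^2 - 2*r) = r*(r - 3)*(r - 2)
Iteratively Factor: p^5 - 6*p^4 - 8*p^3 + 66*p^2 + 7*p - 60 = (p - 4)*(p^4 - 2*p^3 - 16*p^2 + 2*p + 15) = (p - 4)*(p + 1)*(p^3 - 3*p^2 - 13*p + 15) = (p - 5)*(p - 4)*(p + 1)*(p^2 + 2*p - 3) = (p - 5)*(p - 4)*(p + 1)*(p + 3)*(p - 1)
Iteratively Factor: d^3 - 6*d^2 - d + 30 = (d + 2)*(d^2 - 8*d + 15) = (d - 3)*(d + 2)*(d - 5)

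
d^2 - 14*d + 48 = (d - 8)*(d - 6)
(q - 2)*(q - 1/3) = q^2 - 7*q/3 + 2/3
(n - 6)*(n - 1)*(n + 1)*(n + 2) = n^4 - 4*n^3 - 13*n^2 + 4*n + 12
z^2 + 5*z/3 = z*(z + 5/3)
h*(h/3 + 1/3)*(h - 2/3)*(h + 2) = h^4/3 + 7*h^3/9 - 4*h/9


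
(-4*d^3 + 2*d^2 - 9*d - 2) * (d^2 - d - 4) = -4*d^5 + 6*d^4 + 5*d^3 - d^2 + 38*d + 8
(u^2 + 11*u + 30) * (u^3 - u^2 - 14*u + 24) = u^5 + 10*u^4 + 5*u^3 - 160*u^2 - 156*u + 720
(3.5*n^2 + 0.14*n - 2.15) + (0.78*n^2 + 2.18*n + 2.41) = 4.28*n^2 + 2.32*n + 0.26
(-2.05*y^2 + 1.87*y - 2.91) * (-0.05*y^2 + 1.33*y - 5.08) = 0.1025*y^4 - 2.82*y^3 + 13.0466*y^2 - 13.3699*y + 14.7828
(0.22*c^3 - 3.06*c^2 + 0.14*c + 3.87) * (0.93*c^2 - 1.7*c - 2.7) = 0.2046*c^5 - 3.2198*c^4 + 4.7382*c^3 + 11.6231*c^2 - 6.957*c - 10.449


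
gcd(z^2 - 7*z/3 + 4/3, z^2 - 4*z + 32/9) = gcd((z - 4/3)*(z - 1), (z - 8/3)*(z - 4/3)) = z - 4/3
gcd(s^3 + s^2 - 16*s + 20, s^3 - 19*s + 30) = s^2 + 3*s - 10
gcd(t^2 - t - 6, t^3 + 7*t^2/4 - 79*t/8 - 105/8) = t - 3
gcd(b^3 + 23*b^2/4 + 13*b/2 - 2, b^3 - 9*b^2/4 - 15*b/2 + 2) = b^2 + 7*b/4 - 1/2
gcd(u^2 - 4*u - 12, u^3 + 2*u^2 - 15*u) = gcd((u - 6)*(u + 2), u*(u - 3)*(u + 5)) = 1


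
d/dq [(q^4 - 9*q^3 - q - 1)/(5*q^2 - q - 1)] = 2*q*(5*q^4 - 24*q^3 + 7*q^2 + 16*q + 5)/(25*q^4 - 10*q^3 - 9*q^2 + 2*q + 1)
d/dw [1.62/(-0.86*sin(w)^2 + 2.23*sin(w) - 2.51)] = (2.7864*sin(w) - 3.6126)*cos(w)/(0.86*sin(w)^2 - 2.23*sin(w) + 2.51)^2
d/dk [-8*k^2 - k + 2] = -16*k - 1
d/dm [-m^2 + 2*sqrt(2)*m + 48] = -2*m + 2*sqrt(2)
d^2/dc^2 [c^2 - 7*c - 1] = 2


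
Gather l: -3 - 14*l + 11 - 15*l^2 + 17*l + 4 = -15*l^2 + 3*l + 12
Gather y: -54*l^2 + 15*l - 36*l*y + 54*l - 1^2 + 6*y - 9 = -54*l^2 + 69*l + y*(6 - 36*l) - 10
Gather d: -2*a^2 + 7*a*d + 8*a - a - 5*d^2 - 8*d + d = -2*a^2 + 7*a - 5*d^2 + d*(7*a - 7)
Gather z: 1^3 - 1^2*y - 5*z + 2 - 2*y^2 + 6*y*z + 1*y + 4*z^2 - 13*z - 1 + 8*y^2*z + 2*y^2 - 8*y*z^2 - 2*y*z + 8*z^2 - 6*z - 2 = z^2*(12 - 8*y) + z*(8*y^2 + 4*y - 24)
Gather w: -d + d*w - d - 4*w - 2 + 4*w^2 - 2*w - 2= -2*d + 4*w^2 + w*(d - 6) - 4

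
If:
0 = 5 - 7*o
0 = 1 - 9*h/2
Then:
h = 2/9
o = 5/7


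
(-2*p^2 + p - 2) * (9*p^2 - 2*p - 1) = -18*p^4 + 13*p^3 - 18*p^2 + 3*p + 2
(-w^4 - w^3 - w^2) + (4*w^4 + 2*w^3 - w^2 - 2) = 3*w^4 + w^3 - 2*w^2 - 2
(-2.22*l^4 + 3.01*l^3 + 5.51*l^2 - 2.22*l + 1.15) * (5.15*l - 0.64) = -11.433*l^5 + 16.9223*l^4 + 26.4501*l^3 - 14.9594*l^2 + 7.3433*l - 0.736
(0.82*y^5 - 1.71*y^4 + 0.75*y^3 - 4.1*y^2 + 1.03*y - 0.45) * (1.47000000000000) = 1.2054*y^5 - 2.5137*y^4 + 1.1025*y^3 - 6.027*y^2 + 1.5141*y - 0.6615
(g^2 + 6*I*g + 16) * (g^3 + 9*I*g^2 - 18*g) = g^5 + 15*I*g^4 - 56*g^3 + 36*I*g^2 - 288*g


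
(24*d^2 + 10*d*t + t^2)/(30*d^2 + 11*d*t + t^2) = (4*d + t)/(5*d + t)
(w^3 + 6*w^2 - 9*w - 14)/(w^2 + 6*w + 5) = (w^2 + 5*w - 14)/(w + 5)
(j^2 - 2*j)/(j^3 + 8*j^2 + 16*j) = (j - 2)/(j^2 + 8*j + 16)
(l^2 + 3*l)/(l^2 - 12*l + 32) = l*(l + 3)/(l^2 - 12*l + 32)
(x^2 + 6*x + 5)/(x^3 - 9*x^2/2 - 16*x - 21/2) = 2*(x + 5)/(2*x^2 - 11*x - 21)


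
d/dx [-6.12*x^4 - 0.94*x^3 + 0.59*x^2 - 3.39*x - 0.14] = -24.48*x^3 - 2.82*x^2 + 1.18*x - 3.39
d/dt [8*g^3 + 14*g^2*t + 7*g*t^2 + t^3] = 14*g^2 + 14*g*t + 3*t^2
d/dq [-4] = 0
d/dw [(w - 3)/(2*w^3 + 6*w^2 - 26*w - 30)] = (-w - 3)/(w^4 + 12*w^3 + 46*w^2 + 60*w + 25)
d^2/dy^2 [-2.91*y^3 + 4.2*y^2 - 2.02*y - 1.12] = 8.4 - 17.46*y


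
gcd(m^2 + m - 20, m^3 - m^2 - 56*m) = 1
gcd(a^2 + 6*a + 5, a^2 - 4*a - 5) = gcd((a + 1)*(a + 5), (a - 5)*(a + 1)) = a + 1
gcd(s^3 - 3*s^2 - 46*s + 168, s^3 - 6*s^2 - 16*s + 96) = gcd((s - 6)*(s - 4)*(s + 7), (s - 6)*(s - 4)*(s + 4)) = s^2 - 10*s + 24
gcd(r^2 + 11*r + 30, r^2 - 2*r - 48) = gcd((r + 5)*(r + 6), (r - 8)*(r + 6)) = r + 6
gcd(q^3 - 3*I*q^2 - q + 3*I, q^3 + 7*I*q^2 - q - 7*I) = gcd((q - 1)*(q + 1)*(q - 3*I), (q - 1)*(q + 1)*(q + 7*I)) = q^2 - 1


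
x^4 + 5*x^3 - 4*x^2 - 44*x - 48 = (x - 3)*(x + 2)^2*(x + 4)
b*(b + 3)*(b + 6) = b^3 + 9*b^2 + 18*b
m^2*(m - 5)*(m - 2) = m^4 - 7*m^3 + 10*m^2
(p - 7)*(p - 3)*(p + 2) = p^3 - 8*p^2 + p + 42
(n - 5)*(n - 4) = n^2 - 9*n + 20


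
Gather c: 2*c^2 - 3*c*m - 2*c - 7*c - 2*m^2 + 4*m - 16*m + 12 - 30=2*c^2 + c*(-3*m - 9) - 2*m^2 - 12*m - 18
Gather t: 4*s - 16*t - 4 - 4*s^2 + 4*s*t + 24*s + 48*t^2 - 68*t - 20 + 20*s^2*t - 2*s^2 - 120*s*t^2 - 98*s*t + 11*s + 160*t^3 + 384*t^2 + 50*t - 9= -6*s^2 + 39*s + 160*t^3 + t^2*(432 - 120*s) + t*(20*s^2 - 94*s - 34) - 33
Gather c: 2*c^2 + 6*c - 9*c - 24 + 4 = 2*c^2 - 3*c - 20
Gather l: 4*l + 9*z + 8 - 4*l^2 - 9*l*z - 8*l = -4*l^2 + l*(-9*z - 4) + 9*z + 8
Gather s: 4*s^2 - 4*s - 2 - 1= 4*s^2 - 4*s - 3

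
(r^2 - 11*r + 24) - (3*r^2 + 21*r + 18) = -2*r^2 - 32*r + 6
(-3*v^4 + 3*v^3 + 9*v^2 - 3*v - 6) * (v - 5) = -3*v^5 + 18*v^4 - 6*v^3 - 48*v^2 + 9*v + 30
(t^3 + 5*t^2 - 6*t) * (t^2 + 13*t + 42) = t^5 + 18*t^4 + 101*t^3 + 132*t^2 - 252*t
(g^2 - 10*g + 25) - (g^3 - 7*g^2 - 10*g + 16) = -g^3 + 8*g^2 + 9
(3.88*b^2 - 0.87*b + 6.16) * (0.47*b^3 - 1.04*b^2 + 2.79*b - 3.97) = 1.8236*b^5 - 4.4441*b^4 + 14.6252*b^3 - 24.2373*b^2 + 20.6403*b - 24.4552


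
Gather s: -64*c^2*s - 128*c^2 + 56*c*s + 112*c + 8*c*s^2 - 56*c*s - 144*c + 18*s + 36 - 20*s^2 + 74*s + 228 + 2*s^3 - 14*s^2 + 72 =-128*c^2 - 32*c + 2*s^3 + s^2*(8*c - 34) + s*(92 - 64*c^2) + 336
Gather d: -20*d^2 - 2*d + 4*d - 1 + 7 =-20*d^2 + 2*d + 6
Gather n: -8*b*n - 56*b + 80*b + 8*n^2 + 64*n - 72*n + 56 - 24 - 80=24*b + 8*n^2 + n*(-8*b - 8) - 48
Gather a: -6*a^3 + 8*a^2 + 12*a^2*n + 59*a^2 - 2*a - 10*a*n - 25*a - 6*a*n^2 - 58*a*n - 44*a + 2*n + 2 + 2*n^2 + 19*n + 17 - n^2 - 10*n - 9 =-6*a^3 + a^2*(12*n + 67) + a*(-6*n^2 - 68*n - 71) + n^2 + 11*n + 10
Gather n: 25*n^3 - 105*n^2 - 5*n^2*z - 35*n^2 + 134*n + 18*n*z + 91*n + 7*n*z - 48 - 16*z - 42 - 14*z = 25*n^3 + n^2*(-5*z - 140) + n*(25*z + 225) - 30*z - 90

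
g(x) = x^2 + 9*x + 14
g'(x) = 2*x + 9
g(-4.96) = -6.04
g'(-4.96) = -0.92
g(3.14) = 52.12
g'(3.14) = 15.28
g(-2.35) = -1.63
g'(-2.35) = 4.30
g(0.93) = 23.23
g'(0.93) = 10.86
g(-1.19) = 4.71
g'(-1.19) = 6.62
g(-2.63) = -2.75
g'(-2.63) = 3.74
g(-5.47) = -5.31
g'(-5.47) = -1.94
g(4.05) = 66.85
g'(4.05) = 17.10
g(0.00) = 14.00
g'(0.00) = 9.00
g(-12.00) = 50.00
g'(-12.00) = -15.00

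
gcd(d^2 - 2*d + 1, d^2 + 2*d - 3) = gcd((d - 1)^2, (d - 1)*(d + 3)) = d - 1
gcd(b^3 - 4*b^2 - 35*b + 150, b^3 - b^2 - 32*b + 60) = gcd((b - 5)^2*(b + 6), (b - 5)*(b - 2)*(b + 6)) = b^2 + b - 30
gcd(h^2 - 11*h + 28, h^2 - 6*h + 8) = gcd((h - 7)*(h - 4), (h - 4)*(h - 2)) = h - 4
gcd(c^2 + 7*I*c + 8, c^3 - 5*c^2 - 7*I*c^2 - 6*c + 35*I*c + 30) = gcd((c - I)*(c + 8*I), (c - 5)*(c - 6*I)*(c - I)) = c - I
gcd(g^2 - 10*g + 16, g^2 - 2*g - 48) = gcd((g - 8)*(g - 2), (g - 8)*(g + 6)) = g - 8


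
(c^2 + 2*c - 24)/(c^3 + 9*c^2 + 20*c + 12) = (c - 4)/(c^2 + 3*c + 2)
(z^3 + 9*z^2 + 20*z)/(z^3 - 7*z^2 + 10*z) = (z^2 + 9*z + 20)/(z^2 - 7*z + 10)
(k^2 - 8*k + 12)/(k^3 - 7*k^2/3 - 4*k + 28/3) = 3*(k - 6)/(3*k^2 - k - 14)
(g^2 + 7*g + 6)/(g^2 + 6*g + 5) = (g + 6)/(g + 5)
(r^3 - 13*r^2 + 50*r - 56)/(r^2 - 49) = (r^2 - 6*r + 8)/(r + 7)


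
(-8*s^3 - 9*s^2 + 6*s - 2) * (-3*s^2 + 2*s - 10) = 24*s^5 + 11*s^4 + 44*s^3 + 108*s^2 - 64*s + 20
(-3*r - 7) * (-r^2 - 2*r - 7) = 3*r^3 + 13*r^2 + 35*r + 49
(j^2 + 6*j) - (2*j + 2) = j^2 + 4*j - 2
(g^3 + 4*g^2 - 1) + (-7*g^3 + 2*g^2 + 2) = -6*g^3 + 6*g^2 + 1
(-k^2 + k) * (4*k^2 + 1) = -4*k^4 + 4*k^3 - k^2 + k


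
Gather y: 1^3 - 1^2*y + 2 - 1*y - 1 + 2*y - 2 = 0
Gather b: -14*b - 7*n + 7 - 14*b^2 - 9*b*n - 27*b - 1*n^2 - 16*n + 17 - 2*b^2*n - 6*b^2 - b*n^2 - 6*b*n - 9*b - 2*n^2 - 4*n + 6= b^2*(-2*n - 20) + b*(-n^2 - 15*n - 50) - 3*n^2 - 27*n + 30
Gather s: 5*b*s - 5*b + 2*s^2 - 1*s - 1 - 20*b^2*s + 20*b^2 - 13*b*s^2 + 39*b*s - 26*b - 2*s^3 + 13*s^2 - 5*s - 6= 20*b^2 - 31*b - 2*s^3 + s^2*(15 - 13*b) + s*(-20*b^2 + 44*b - 6) - 7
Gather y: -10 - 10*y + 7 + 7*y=-3*y - 3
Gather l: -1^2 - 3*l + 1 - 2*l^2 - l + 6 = -2*l^2 - 4*l + 6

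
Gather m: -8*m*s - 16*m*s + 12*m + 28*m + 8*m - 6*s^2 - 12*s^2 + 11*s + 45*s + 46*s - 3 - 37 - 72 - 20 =m*(48 - 24*s) - 18*s^2 + 102*s - 132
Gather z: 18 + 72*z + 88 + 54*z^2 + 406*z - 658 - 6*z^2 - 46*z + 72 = 48*z^2 + 432*z - 480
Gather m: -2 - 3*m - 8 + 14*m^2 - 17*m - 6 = 14*m^2 - 20*m - 16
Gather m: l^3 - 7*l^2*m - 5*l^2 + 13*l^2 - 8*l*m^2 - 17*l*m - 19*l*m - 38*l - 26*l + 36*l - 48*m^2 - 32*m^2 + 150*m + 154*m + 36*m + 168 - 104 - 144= l^3 + 8*l^2 - 28*l + m^2*(-8*l - 80) + m*(-7*l^2 - 36*l + 340) - 80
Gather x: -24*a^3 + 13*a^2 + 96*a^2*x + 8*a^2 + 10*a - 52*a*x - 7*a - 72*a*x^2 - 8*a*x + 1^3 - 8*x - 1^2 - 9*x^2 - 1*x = -24*a^3 + 21*a^2 + 3*a + x^2*(-72*a - 9) + x*(96*a^2 - 60*a - 9)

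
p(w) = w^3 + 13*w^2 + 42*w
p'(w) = 3*w^2 + 26*w + 42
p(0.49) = 23.82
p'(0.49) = 55.46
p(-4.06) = -23.16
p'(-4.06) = -14.11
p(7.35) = 1408.06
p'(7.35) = 395.17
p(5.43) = 771.47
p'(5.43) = 271.63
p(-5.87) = -0.86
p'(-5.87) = -7.25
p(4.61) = 567.87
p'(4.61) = 225.62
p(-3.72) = -27.82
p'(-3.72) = -13.20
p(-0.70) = -23.37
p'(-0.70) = 25.27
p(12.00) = 4104.00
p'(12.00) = 786.00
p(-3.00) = -36.00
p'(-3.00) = -9.00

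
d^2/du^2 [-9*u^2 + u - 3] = -18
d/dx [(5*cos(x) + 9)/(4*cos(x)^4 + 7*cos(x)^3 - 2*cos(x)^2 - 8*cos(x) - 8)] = 16*(60*cos(x)^4 + 214*cos(x)^3 + 179*cos(x)^2 - 36*cos(x) - 32)*sin(x)/(16*sin(x)^4 - 24*sin(x)^2 - 11*cos(x) + 7*cos(3*x) - 24)^2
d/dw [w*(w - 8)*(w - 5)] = 3*w^2 - 26*w + 40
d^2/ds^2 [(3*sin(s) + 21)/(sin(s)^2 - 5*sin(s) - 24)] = 3*(sin(s)^5 + 33*sin(s)^4 + 37*sin(s)^3 + 685*sin(s)^2 - 198*sin(s) - 446)/(-sin(s)^2 + 5*sin(s) + 24)^3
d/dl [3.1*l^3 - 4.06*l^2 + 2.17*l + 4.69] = 9.3*l^2 - 8.12*l + 2.17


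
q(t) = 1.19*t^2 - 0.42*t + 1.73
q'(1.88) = 4.05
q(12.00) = 168.05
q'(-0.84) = -2.42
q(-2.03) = 7.49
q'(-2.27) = -5.82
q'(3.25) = 7.32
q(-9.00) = 101.90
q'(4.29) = 9.79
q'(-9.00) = -21.84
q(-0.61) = 2.43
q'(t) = 2.38*t - 0.42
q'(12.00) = 28.14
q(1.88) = 5.15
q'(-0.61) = -1.87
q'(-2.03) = -5.25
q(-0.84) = 2.92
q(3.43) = 14.29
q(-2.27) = 8.82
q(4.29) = 21.83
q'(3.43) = 7.74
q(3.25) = 12.93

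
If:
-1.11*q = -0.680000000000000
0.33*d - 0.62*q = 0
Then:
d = 1.15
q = 0.61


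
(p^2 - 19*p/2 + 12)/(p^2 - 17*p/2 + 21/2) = (p - 8)/(p - 7)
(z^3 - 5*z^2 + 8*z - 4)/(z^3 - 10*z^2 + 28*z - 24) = (z - 1)/(z - 6)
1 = 1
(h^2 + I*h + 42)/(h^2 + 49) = (h - 6*I)/(h - 7*I)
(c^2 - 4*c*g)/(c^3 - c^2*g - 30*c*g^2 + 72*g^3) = c/(c^2 + 3*c*g - 18*g^2)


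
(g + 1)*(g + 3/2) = g^2 + 5*g/2 + 3/2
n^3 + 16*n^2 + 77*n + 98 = (n + 2)*(n + 7)^2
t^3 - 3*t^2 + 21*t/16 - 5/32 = (t - 5/2)*(t - 1/4)^2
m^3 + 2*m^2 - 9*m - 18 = (m - 3)*(m + 2)*(m + 3)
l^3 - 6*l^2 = l^2*(l - 6)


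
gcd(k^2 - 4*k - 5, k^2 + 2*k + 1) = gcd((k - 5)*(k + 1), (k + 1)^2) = k + 1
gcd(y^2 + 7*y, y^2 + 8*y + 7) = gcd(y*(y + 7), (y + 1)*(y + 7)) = y + 7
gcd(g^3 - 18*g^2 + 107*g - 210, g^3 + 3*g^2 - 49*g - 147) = g - 7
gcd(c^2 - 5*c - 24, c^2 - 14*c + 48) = c - 8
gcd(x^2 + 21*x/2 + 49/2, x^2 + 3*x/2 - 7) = x + 7/2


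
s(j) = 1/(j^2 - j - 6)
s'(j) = (1 - 2*j)/(j^2 - j - 6)^2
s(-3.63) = 0.09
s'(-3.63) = 0.07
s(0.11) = -0.16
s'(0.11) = 0.02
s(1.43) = -0.19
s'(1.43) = -0.06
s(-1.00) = -0.25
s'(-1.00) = 0.19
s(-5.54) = 0.03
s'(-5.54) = 0.01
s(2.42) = -0.39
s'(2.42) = -0.58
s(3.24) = 0.80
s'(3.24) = -3.46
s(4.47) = 0.11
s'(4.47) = -0.09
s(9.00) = 0.02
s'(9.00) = 0.00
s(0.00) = -0.17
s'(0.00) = 0.03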